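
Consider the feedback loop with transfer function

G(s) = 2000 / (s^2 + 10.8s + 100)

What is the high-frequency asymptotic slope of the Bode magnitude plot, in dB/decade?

Each pole contributes −20 dB/decade at high frequency; each zero contributes +20 dB/decade.
Net: 0 zero(s) − 2 pole(s) → -40 dB/decade.

-40 dB/decade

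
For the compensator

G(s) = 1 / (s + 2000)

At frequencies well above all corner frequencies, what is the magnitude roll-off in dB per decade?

Each pole contributes −20 dB/decade at high frequency; each zero contributes +20 dB/decade.
Net: 0 zero(s) − 1 pole(s) → -20 dB/decade.

-20 dB/decade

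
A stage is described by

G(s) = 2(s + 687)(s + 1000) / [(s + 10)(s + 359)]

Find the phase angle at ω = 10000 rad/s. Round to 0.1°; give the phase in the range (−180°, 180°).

At s = jω = j10000:
zero (s+687): 687 + j10000 → |·| = √(687²+10000²) = √100471969 ≈ 10024, ∠ = arctan(10000/687) ≈ 86.07°
zero (s+1000): 1000 + j10000 → |·| = √(1000²+10000²) = √101000000 ≈ 10050, ∠ = arctan(10000/1000) ≈ 84.29°
pole (s+10): 10 + j10000 → |·| = √(10²+10000²) = √100000100 ≈ 10000, ∠ = arctan(10000/10) ≈ 89.94°
pole (s+359): 359 + j10000 → |·| = √(359²+10000²) = √100128881 ≈ 10006, ∠ = arctan(10000/359) ≈ 87.94°
∠G = 170.36° − 177.88° = -7.52°

-7.5°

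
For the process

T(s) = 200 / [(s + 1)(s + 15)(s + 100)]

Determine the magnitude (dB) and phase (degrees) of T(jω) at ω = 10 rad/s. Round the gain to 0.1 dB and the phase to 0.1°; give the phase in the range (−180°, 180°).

At s = jω = j10:
pole (s+1): 1 + j10 → |·| = √(1²+10²) = √101 ≈ 10.05, ∠ = arctan(10/1) ≈ 84.29°
pole (s+15): 15 + j10 → |·| = √(15²+10²) = √325 ≈ 18.028, ∠ = arctan(10/15) ≈ 33.69°
pole (s+100): 100 + j10 → |·| = √(100²+10²) = √10100 ≈ 100.5, ∠ = arctan(10/100) ≈ 5.71°
|T| = 200 / 18209 ≈ 0.010984
Gain = 20 log₁₀(0.010984) ≈ -39.18 dB
∠T = 0.00° − 123.69° = -123.69°

-39.2 dB, -123.7°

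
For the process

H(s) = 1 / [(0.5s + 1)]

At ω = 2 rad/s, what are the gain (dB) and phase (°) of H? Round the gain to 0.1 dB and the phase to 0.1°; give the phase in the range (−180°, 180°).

-3.0 dB, -45.0°

At ω = 2 rad/s:
pole (1 + j2·0.5) = 1 + j1 → |·| ≈ 1.4142, ∠ ≈ 45.00°
|H| = 1 · 1 / (1.4142) ≈ 0.70711
Gain = 20 log₁₀(0.70711) ≈ -3.01 dB
∠H = (0°) − (45.00°) = -45.00°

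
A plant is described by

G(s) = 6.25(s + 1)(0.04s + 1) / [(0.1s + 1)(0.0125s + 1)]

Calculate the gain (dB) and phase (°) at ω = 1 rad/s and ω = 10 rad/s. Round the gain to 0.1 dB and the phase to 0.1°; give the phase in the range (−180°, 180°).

At ω = 1 rad/s:
zero (1 + j1·1) = 1 + j1 → |·| ≈ 1.4142, ∠ ≈ 45.00°
zero (1 + j1·0.04) = 1 + j0.04 → |·| ≈ 1.0008, ∠ ≈ 2.29°
pole (1 + j1·0.1) = 1 + j0.1 → |·| ≈ 1.005, ∠ ≈ 5.71°
pole (1 + j1·0.0125) = 1 + j0.0125 → |·| ≈ 1.0001, ∠ ≈ 0.72°
|G| = 6.25 · 1.4142 · 1.0008 / (1.005 · 1.0001) ≈ 8.8009
Gain = 20 log₁₀(8.8009) ≈ 18.89 dB
∠G = (45.00° + 2.29°) − (5.71° + 0.72°) = 40.86°

At ω = 10 rad/s:
zero (1 + j10·1) = 1 + j10 → |·| ≈ 10.05, ∠ ≈ 84.29°
zero (1 + j10·0.04) = 1 + j0.4 → |·| ≈ 1.077, ∠ ≈ 21.80°
pole (1 + j10·0.1) = 1 + j1 → |·| ≈ 1.4142, ∠ ≈ 45.00°
pole (1 + j10·0.0125) = 1 + j0.125 → |·| ≈ 1.0078, ∠ ≈ 7.13°
|G| = 6.25 · 10.05 · 1.077 / (1.4142 · 1.0078) ≈ 47.465
Gain = 20 log₁₀(47.465) ≈ 33.53 dB
∠G = (84.29° + 21.80°) − (45.00° + 7.13°) = 53.96°

ω = 1: 18.9 dB, 40.9°; ω = 10: 33.5 dB, 54.0°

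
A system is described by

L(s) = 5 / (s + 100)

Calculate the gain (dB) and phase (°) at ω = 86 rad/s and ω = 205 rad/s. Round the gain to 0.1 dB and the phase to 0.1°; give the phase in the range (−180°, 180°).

At s = jω = j86:
pole (s+100): 100 + j86 → |·| = √(100²+86²) = √17396 ≈ 131.89, ∠ = arctan(86/100) ≈ 40.70°
|L| = 5 / 131.89 ≈ 0.03791
Gain = 20 log₁₀(0.03791) ≈ -28.42 dB
∠L = 0.00° − 40.70° = -40.70°

At s = jω = j205:
pole (s+100): 100 + j205 → |·| = √(100²+205²) = √52025 ≈ 228.09, ∠ = arctan(205/100) ≈ 64.00°
|L| = 5 / 228.09 ≈ 0.021921
Gain = 20 log₁₀(0.021921) ≈ -33.18 dB
∠L = 0.00° − 64.00° = -64.00°

ω = 86: -28.4 dB, -40.7°; ω = 205: -33.2 dB, -64.0°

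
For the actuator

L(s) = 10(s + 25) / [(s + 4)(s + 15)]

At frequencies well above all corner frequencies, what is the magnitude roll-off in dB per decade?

-20 dB/decade

Each pole contributes −20 dB/decade at high frequency; each zero contributes +20 dB/decade.
Net: 1 zero(s) − 2 pole(s) → -20 dB/decade.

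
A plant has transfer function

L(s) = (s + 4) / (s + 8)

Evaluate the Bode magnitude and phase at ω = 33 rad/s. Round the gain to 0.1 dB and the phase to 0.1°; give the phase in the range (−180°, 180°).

At s = jω = j33:
zero (s+4): 4 + j33 → |·| = √(4²+33²) = √1105 ≈ 33.242, ∠ = arctan(33/4) ≈ 83.09°
pole (s+8): 8 + j33 → |·| = √(8²+33²) = √1153 ≈ 33.956, ∠ = arctan(33/8) ≈ 76.37°
|L| = 1 · 33.242 / 33.956 ≈ 0.97897
Gain = 20 log₁₀(0.97897) ≈ -0.18 dB
∠L = 83.09° − 76.37° = 6.72°

-0.2 dB, 6.7°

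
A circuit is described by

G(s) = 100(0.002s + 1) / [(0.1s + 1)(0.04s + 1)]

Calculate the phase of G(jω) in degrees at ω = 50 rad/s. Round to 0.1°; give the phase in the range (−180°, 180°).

-136.4°

At ω = 50 rad/s:
zero (1 + j50·0.002) = 1 + j0.1 → |·| ≈ 1.005, ∠ ≈ 5.71°
pole (1 + j50·0.1) = 1 + j5 → |·| ≈ 5.099, ∠ ≈ 78.69°
pole (1 + j50·0.04) = 1 + j2 → |·| ≈ 2.2361, ∠ ≈ 63.43°
∠G = (5.71°) − (78.69° + 63.43°) = -136.41°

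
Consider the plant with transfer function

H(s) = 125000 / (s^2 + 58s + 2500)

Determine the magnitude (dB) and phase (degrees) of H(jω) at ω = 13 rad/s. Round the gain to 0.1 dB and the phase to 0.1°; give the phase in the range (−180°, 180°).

At s = jω = j13:
quadratic: (j13)² + 58·j13 + 2500 = 2331 + j754 → |·| ≈ 2449.9, ∠ ≈ 17.92°
|H| = 125000 / 2449.9 ≈ 51.022
Gain = 20 log₁₀(51.022) ≈ 34.16 dB
∠H = 0.00° − 17.92° = -17.92°

34.2 dB, -17.9°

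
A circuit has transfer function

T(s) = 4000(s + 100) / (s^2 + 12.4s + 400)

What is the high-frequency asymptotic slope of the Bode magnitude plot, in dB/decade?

-20 dB/decade

Each pole contributes −20 dB/decade at high frequency; each zero contributes +20 dB/decade.
Net: 1 zero(s) − 2 pole(s) → -20 dB/decade.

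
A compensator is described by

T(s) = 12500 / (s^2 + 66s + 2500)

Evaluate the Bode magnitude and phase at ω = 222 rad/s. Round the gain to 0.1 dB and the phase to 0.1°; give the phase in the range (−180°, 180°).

At s = jω = j222:
quadratic: (j222)² + 66·j222 + 2500 = -46784 + j14652 → |·| ≈ 49025, ∠ ≈ 162.61°
|T| = 12500 / 49025 ≈ 0.25497
Gain = 20 log₁₀(0.25497) ≈ -11.87 dB
∠T = 0.00° − 162.61° = -162.61°

-11.9 dB, -162.6°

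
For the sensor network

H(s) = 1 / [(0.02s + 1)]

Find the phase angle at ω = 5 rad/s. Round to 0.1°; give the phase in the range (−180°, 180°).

At ω = 5 rad/s:
pole (1 + j5·0.02) = 1 + j0.1 → |·| ≈ 1.005, ∠ ≈ 5.71°
∠H = (0°) − (5.71°) = -5.71°

-5.7°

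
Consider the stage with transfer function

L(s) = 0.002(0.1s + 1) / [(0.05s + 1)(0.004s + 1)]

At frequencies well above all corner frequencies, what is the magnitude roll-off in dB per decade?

Each pole contributes −20 dB/decade at high frequency; each zero contributes +20 dB/decade.
Net: 1 zero(s) − 2 pole(s) → -20 dB/decade.

-20 dB/decade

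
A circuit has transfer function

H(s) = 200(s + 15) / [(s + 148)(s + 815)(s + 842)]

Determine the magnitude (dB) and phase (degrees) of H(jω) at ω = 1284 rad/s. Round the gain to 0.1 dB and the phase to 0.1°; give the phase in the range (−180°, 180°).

At s = jω = j1284:
zero (s+15): 15 + j1284 → |·| = √(15²+1284²) = √1648881 ≈ 1284.1, ∠ = arctan(1284/15) ≈ 89.33°
pole (s+148): 148 + j1284 → |·| = √(148²+1284²) = √1670560 ≈ 1292.5, ∠ = arctan(1284/148) ≈ 83.42°
pole (s+815): 815 + j1284 → |·| = √(815²+1284²) = √2312881 ≈ 1520.8, ∠ = arctan(1284/815) ≈ 57.60°
pole (s+842): 842 + j1284 → |·| = √(842²+1284²) = √2357620 ≈ 1535.5, ∠ = arctan(1284/842) ≈ 56.74°
|H| = 200 · 1284.1 / 3.0182e+09 ≈ 8.509e-05
Gain = 20 log₁₀(8.509e-05) ≈ -81.40 dB
∠H = 89.33° − 197.76° = -108.43°

-81.4 dB, -108.4°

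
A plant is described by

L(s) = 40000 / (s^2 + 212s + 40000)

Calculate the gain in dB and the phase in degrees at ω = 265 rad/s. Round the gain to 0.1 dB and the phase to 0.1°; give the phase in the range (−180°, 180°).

At s = jω = j265:
quadratic: (j265)² + 212·j265 + 40000 = -30225 + j56180 → |·| ≈ 63795, ∠ ≈ 118.28°
|L| = 40000 / 63795 ≈ 0.62701
Gain = 20 log₁₀(0.62701) ≈ -4.05 dB
∠L = 0.00° − 118.28° = -118.28°

-4.1 dB, -118.3°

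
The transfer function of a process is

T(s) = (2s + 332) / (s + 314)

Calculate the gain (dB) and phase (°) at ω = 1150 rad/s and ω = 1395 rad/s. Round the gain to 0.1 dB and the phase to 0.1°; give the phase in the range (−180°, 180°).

ω = 1150: 5.8 dB, 7.1°; ω = 1395: 5.9 dB, 5.9°

Substitute s = j1150:
Numerator: 2(j1150) + 332 = 332 + j2300
Denominator: (j1150) + 314 = 314 + j1150
|N| = √(332² + 2300²) ≈ 2323.8, ∠N ≈ 81.79°
|D| = √(314² + 1150²) ≈ 1192.1, ∠D ≈ 74.73°
|T| = 2323.8 / 1192.1 ≈ 1.9493
Gain = 20 log₁₀(1.9493) ≈ 5.80 dB
∠T = 81.79° − 74.73° = 7.06°

Substitute s = j1395:
Numerator: 2(j1395) + 332 = 332 + j2790
Denominator: (j1395) + 314 = 314 + j1395
|N| = √(332² + 2790²) ≈ 2809.7, ∠N ≈ 83.21°
|D| = √(314² + 1395²) ≈ 1429.9, ∠D ≈ 77.31°
|T| = 2809.7 / 1429.9 ≈ 1.965
Gain = 20 log₁₀(1.965) ≈ 5.87 dB
∠T = 83.21° − 77.31° = 5.90°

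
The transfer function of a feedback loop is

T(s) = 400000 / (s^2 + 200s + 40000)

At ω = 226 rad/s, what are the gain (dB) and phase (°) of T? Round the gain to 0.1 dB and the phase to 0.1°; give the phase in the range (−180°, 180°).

At s = jω = j226:
quadratic: (j226)² + 200·j226 + 40000 = -11076 + j45200 → |·| ≈ 46537, ∠ ≈ 103.77°
|T| = 400000 / 46537 ≈ 8.5953
Gain = 20 log₁₀(8.5953) ≈ 18.69 dB
∠T = 0.00° − 103.77° = -103.77°

18.7 dB, -103.8°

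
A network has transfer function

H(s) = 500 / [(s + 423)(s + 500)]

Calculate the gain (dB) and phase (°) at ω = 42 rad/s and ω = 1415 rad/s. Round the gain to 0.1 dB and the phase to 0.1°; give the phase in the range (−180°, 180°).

At s = jω = j42:
pole (s+423): 423 + j42 → |·| = √(423²+42²) = √180693 ≈ 425.08, ∠ = arctan(42/423) ≈ 5.67°
pole (s+500): 500 + j42 → |·| = √(500²+42²) = √251764 ≈ 501.76, ∠ = arctan(42/500) ≈ 4.80°
|H| = 500 / 2.1329e+05 ≈ 0.0023442
Gain = 20 log₁₀(0.0023442) ≈ -52.60 dB
∠H = 0.00° − 10.47° = -10.47°

At s = jω = j1415:
pole (s+423): 423 + j1415 → |·| = √(423²+1415²) = √2181154 ≈ 1476.9, ∠ = arctan(1415/423) ≈ 73.36°
pole (s+500): 500 + j1415 → |·| = √(500²+1415²) = √2252225 ≈ 1500.7, ∠ = arctan(1415/500) ≈ 70.54°
|H| = 500 / 2.2164e+06 ≈ 0.00022559
Gain = 20 log₁₀(0.00022559) ≈ -72.93 dB
∠H = 0.00° − 143.90° = -143.90°

ω = 42: -52.6 dB, -10.5°; ω = 1415: -72.9 dB, -143.9°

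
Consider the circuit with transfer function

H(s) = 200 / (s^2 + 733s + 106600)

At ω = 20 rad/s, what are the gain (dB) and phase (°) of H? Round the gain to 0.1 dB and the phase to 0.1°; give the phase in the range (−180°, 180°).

-54.6 dB, -7.9°

Substitute s = j20:
Numerator: 200 = 200 + j0
Denominator: (j20)^2 + 733(j20) + 106600 = 106200 + j14660
|N| = √(200² + 0²) ≈ 200, ∠N ≈ 0.00°
|D| = √(106200² + 14660²) ≈ 1.0721e+05, ∠D ≈ 7.86°
|H| = 200 / 1.0721e+05 ≈ 0.0018655
Gain = 20 log₁₀(0.0018655) ≈ -54.58 dB
∠H = 0.00° − 7.86° = -7.86°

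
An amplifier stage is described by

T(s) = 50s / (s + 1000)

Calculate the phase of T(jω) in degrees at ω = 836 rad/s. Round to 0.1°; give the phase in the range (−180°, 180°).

At s = jω = j836:
zero at origin: s = j836 → |·| = 836, ∠ = 90.00°
pole (s+1000): 1000 + j836 → |·| = √(1000²+836²) = √1698896 ≈ 1303.4, ∠ = arctan(836/1000) ≈ 39.90°
∠T = 90.00° − 39.90° = 50.10°

50.1°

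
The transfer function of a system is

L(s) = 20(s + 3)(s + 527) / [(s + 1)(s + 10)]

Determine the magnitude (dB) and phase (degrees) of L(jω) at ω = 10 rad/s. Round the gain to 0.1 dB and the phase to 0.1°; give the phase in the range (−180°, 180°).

57.8 dB, -54.9°

At s = jω = j10:
zero (s+3): 3 + j10 → |·| = √(3²+10²) = √109 ≈ 10.44, ∠ = arctan(10/3) ≈ 73.30°
zero (s+527): 527 + j10 → |·| = √(527²+10²) = √277829 ≈ 527.09, ∠ = arctan(10/527) ≈ 1.09°
pole (s+1): 1 + j10 → |·| = √(1²+10²) = √101 ≈ 10.05, ∠ = arctan(10/1) ≈ 84.29°
pole (s+10): 10 + j10 → |·| = √(10²+10²) = √200 ≈ 14.142, ∠ = arctan(10/10) ≈ 45.00°
|L| = 20 · 5502.8 / 142.13 ≈ 774.33
Gain = 20 log₁₀(774.33) ≈ 57.78 dB
∠L = 74.39° − 129.29° = -54.90°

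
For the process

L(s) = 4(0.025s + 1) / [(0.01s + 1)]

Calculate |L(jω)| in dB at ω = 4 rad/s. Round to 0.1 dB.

12.1 dB

At ω = 4 rad/s:
zero (1 + j4·0.025) = 1 + j0.1 → |·| ≈ 1.005, ∠ ≈ 5.71°
pole (1 + j4·0.01) = 1 + j0.04 → |·| ≈ 1.0008, ∠ ≈ 2.29°
|L| = 4 · 1.005 / (1.0008) ≈ 4.0168
Gain = 20 log₁₀(4.0168) ≈ 12.08 dB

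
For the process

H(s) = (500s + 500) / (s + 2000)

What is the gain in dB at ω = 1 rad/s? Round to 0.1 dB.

-9.0 dB

Substitute s = j1:
Numerator: 500(j1) + 500 = 500 + j500
Denominator: (j1) + 2000 = 2000 + j1
|N| = √(500² + 500²) ≈ 707.11, ∠N ≈ 45.00°
|D| = √(2000² + 1²) ≈ 2000, ∠D ≈ 0.03°
|H| = 707.11 / 2000 ≈ 0.35356
Gain = 20 log₁₀(0.35356) ≈ -9.03 dB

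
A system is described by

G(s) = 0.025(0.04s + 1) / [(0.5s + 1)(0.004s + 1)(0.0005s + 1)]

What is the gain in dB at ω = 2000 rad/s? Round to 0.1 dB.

-75.1 dB

At ω = 2000 rad/s:
zero (1 + j2000·0.04) = 1 + j80 → |·| ≈ 80.006, ∠ ≈ 89.28°
pole (1 + j2000·0.5) = 1 + j1000 → |·| ≈ 1000, ∠ ≈ 89.94°
pole (1 + j2000·0.004) = 1 + j8 → |·| ≈ 8.0623, ∠ ≈ 82.87°
pole (1 + j2000·0.0005) = 1 + j1 → |·| ≈ 1.4142, ∠ ≈ 45.00°
|G| = 0.025 · 80.006 / (1000 · 8.0623 · 1.4142) ≈ 0.00017543
Gain = 20 log₁₀(0.00017543) ≈ -75.12 dB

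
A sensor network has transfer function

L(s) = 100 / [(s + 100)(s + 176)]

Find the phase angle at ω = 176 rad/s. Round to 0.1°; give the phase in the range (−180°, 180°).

At s = jω = j176:
pole (s+100): 100 + j176 → |·| = √(100²+176²) = √40976 ≈ 202.43, ∠ = arctan(176/100) ≈ 60.40°
pole (s+176): 176 + j176 → |·| = √(176²+176²) = √61952 ≈ 248.9, ∠ = arctan(176/176) ≈ 45.00°
∠L = 0.00° − 105.40° = -105.40°

-105.4°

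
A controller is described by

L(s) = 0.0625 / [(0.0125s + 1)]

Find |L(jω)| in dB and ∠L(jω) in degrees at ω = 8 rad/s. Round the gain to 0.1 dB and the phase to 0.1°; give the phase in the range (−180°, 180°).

At ω = 8 rad/s:
pole (1 + j8·0.0125) = 1 + j0.1 → |·| ≈ 1.005, ∠ ≈ 5.71°
|L| = 0.0625 · 1 / (1.005) ≈ 0.062189
Gain = 20 log₁₀(0.062189) ≈ -24.13 dB
∠L = (0°) − (5.71°) = -5.71°

-24.1 dB, -5.7°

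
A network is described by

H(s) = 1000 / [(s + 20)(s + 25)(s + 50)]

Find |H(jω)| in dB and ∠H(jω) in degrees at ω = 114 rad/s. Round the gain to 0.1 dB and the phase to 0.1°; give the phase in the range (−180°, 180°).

-64.5 dB, 136.0°

At s = jω = j114:
pole (s+20): 20 + j114 → |·| = √(20²+114²) = √13396 ≈ 115.74, ∠ = arctan(114/20) ≈ 80.05°
pole (s+25): 25 + j114 → |·| = √(25²+114²) = √13621 ≈ 116.71, ∠ = arctan(114/25) ≈ 77.63°
pole (s+50): 50 + j114 → |·| = √(50²+114²) = √15496 ≈ 124.48, ∠ = arctan(114/50) ≈ 66.32°
|H| = 1000 / 1.6815e+06 ≈ 0.00059471
Gain = 20 log₁₀(0.00059471) ≈ -64.51 dB
∠H = 0.00° − 224.00° = -224.00° ≡ 136.00° (principal value)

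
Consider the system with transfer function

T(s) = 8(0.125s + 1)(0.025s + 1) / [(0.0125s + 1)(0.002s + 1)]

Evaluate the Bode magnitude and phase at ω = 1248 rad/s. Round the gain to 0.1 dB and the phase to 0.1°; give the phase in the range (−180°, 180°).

At ω = 1248 rad/s:
zero (1 + j1248·0.125) = 1 + j156 → |·| ≈ 156, ∠ ≈ 89.63°
zero (1 + j1248·0.025) = 1 + j31.2 → |·| ≈ 31.216, ∠ ≈ 88.16°
pole (1 + j1248·0.0125) = 1 + j15.6 → |·| ≈ 15.632, ∠ ≈ 86.33°
pole (1 + j1248·0.002) = 1 + j2.496 → |·| ≈ 2.6889, ∠ ≈ 68.17°
|T| = 8 · 156 · 31.216 / (15.632 · 2.6889) ≈ 926.84
Gain = 20 log₁₀(926.84) ≈ 59.34 dB
∠T = (89.63° + 88.16°) − (86.33° + 68.17°) = 23.29°

59.3 dB, 23.3°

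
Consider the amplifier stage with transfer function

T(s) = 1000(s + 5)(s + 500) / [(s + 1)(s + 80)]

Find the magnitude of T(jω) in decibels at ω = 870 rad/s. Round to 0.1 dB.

61.2 dB

At s = jω = j870:
zero (s+5): 5 + j870 → |·| = √(5²+870²) = √756925 ≈ 870.01, ∠ = arctan(870/5) ≈ 89.67°
zero (s+500): 500 + j870 → |·| = √(500²+870²) = √1006900 ≈ 1003.4, ∠ = arctan(870/500) ≈ 60.11°
pole (s+1): 1 + j870 → |·| = √(1²+870²) = √756901 ≈ 870, ∠ = arctan(870/1) ≈ 89.93°
pole (s+80): 80 + j870 → |·| = √(80²+870²) = √763300 ≈ 873.67, ∠ = arctan(870/80) ≈ 84.75°
|T| = 1000 · 8.7297e+05 / 7.6009e+05 ≈ 1148.5
Gain = 20 log₁₀(1148.5) ≈ 61.20 dB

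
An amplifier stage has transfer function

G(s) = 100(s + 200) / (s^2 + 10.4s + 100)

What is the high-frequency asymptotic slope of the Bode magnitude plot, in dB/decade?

-20 dB/decade

Each pole contributes −20 dB/decade at high frequency; each zero contributes +20 dB/decade.
Net: 1 zero(s) − 2 pole(s) → -20 dB/decade.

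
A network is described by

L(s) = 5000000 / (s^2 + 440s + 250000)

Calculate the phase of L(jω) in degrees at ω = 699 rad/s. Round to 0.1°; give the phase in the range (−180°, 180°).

At s = jω = j699:
quadratic: (j699)² + 440·j699 + 250000 = -238601 + j307560 → |·| ≈ 3.8926e+05, ∠ ≈ 127.80°
∠L = 0.00° − 127.80° = -127.80°

-127.8°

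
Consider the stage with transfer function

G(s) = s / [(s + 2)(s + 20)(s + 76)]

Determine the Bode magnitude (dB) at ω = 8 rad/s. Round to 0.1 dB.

-64.6 dB

At s = jω = j8:
zero at origin: s = j8 → |·| = 8, ∠ = 90.00°
pole (s+2): 2 + j8 → |·| = √(2²+8²) = √68 ≈ 8.2462, ∠ = arctan(8/2) ≈ 75.96°
pole (s+20): 20 + j8 → |·| = √(20²+8²) = √464 ≈ 21.541, ∠ = arctan(8/20) ≈ 21.80°
pole (s+76): 76 + j8 → |·| = √(76²+8²) = √5840 ≈ 76.42, ∠ = arctan(8/76) ≈ 6.01°
|G| = 1 · 8 / 13575 ≈ 0.00058932
Gain = 20 log₁₀(0.00058932) ≈ -64.59 dB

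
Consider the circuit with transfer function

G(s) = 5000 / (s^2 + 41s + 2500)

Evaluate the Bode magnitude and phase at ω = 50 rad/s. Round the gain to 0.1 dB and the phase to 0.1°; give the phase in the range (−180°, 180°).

7.7 dB, -90.0°

At s = jω = j50:
quadratic: (j50)² + 41·j50 + 2500 = 0 + j2050 → |·| ≈ 2050, ∠ ≈ 90.00°
|G| = 5000 / 2050 ≈ 2.439
Gain = 20 log₁₀(2.439) ≈ 7.74 dB
∠G = 0.00° − 90.00° = -90.00°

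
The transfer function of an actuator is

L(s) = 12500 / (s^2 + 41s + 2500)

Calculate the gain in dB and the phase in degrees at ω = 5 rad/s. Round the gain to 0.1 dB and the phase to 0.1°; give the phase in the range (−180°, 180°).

At s = jω = j5:
quadratic: (j5)² + 41·j5 + 2500 = 2475 + j205 → |·| ≈ 2483.5, ∠ ≈ 4.73°
|L| = 12500 / 2483.5 ≈ 5.0332
Gain = 20 log₁₀(5.0332) ≈ 14.04 dB
∠L = 0.00° − 4.73° = -4.73°

14.0 dB, -4.7°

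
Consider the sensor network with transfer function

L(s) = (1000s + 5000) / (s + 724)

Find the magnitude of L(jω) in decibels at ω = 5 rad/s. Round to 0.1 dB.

Substitute s = j5:
Numerator: 1000(j5) + 5000 = 5000 + j5000
Denominator: (j5) + 724 = 724 + j5
|N| = √(5000² + 5000²) ≈ 7071.1, ∠N ≈ 45.00°
|D| = √(724² + 5²) ≈ 724.02, ∠D ≈ 0.40°
|L| = 7071.1 / 724.02 ≈ 9.7664
Gain = 20 log₁₀(9.7664) ≈ 19.79 dB

19.8 dB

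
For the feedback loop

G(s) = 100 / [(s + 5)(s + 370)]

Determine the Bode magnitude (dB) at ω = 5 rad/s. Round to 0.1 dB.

At s = jω = j5:
pole (s+5): 5 + j5 → |·| = √(5²+5²) = √50 ≈ 7.0711, ∠ = arctan(5/5) ≈ 45.00°
pole (s+370): 370 + j5 → |·| = √(370²+5²) = √136925 ≈ 370.03, ∠ = arctan(5/370) ≈ 0.77°
|G| = 100 / 2616.5 ≈ 0.038219
Gain = 20 log₁₀(0.038219) ≈ -28.35 dB

-28.4 dB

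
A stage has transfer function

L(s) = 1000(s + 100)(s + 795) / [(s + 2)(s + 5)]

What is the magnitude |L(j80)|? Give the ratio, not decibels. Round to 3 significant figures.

1.60e+04

At s = jω = j80:
zero (s+100): 100 + j80 → |·| = √(100²+80²) = √16400 ≈ 128.06, ∠ = arctan(80/100) ≈ 38.66°
zero (s+795): 795 + j80 → |·| = √(795²+80²) = √638425 ≈ 799.02, ∠ = arctan(80/795) ≈ 5.75°
pole (s+2): 2 + j80 → |·| = √(2²+80²) = √6404 ≈ 80.025, ∠ = arctan(80/2) ≈ 88.57°
pole (s+5): 5 + j80 → |·| = √(5²+80²) = √6425 ≈ 80.156, ∠ = arctan(80/5) ≈ 86.42°
|L| = 1000 · 1.0232e+05 / 6414.5 ≈ 15951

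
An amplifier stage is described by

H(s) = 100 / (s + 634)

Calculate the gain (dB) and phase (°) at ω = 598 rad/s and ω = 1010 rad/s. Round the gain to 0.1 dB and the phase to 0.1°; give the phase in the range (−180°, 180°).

Substitute s = j598:
Numerator: 100 = 100 + j0
Denominator: (j598) + 634 = 634 + j598
|N| = √(100² + 0²) ≈ 100, ∠N ≈ 0.00°
|D| = √(634² + 598²) ≈ 871.53, ∠D ≈ 43.33°
|H| = 100 / 871.53 ≈ 0.11474
Gain = 20 log₁₀(0.11474) ≈ -18.81 dB
∠H = 0.00° − 43.33° = -43.33°

Substitute s = j1010:
Numerator: 100 = 100 + j0
Denominator: (j1010) + 634 = 634 + j1010
|N| = √(100² + 0²) ≈ 100, ∠N ≈ 0.00°
|D| = √(634² + 1010²) ≈ 1192.5, ∠D ≈ 57.88°
|H| = 100 / 1192.5 ≈ 0.083857
Gain = 20 log₁₀(0.083857) ≈ -21.53 dB
∠H = 0.00° − 57.88° = -57.88°

ω = 598: -18.8 dB, -43.3°; ω = 1010: -21.5 dB, -57.9°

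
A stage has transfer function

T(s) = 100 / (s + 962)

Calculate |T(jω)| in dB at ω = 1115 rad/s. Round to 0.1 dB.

Substitute s = j1115:
Numerator: 100 = 100 + j0
Denominator: (j1115) + 962 = 962 + j1115
|N| = √(100² + 0²) ≈ 100, ∠N ≈ 0.00°
|D| = √(962² + 1115²) ≈ 1472.6, ∠D ≈ 49.21°
|T| = 100 / 1472.6 ≈ 0.067907
Gain = 20 log₁₀(0.067907) ≈ -23.36 dB

-23.4 dB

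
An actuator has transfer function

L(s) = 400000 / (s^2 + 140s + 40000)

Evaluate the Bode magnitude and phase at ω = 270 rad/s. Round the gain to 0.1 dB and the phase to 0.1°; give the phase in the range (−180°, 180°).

18.0 dB, -131.0°

At s = jω = j270:
quadratic: (j270)² + 140·j270 + 40000 = -32900 + j37800 → |·| ≈ 50112, ∠ ≈ 131.04°
|L| = 400000 / 50112 ≈ 7.9821
Gain = 20 log₁₀(7.9821) ≈ 18.04 dB
∠L = 0.00° − 131.04° = -131.04°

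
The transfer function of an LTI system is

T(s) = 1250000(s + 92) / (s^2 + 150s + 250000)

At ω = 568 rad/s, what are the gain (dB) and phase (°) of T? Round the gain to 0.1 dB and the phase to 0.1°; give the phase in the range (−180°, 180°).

76.2 dB, -49.6°

At s = jω = j568:
zero (s+92): 92 + j568 → |·| = √(92²+568²) = √331088 ≈ 575.4, ∠ = arctan(568/92) ≈ 80.80°
quadratic: (j568)² + 150·j568 + 250000 = -72624 + j85200 → |·| ≈ 1.1195e+05, ∠ ≈ 130.44°
|T| = 1250000 · 575.4 / 1.1195e+05 ≈ 6424.7
Gain = 20 log₁₀(6424.7) ≈ 76.16 dB
∠T = 80.80° − 130.44° = -49.64°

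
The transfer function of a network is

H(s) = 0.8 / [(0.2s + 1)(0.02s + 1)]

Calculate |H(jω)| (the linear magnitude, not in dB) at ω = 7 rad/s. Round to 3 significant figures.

0.460

At ω = 7 rad/s:
pole (1 + j7·0.2) = 1 + j1.4 → |·| ≈ 1.7205, ∠ ≈ 54.46°
pole (1 + j7·0.02) = 1 + j0.14 → |·| ≈ 1.0098, ∠ ≈ 7.97°
|H| = 0.8 · 1 / (1.7205 · 1.0098) ≈ 0.46047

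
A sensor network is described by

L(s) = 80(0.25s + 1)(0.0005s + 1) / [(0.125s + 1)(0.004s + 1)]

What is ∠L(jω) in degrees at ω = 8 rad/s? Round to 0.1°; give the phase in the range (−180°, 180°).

At ω = 8 rad/s:
zero (1 + j8·0.25) = 1 + j2 → |·| ≈ 2.2361, ∠ ≈ 63.43°
zero (1 + j8·0.0005) = 1 + j0.004 → |·| ≈ 1, ∠ ≈ 0.23°
pole (1 + j8·0.125) = 1 + j1 → |·| ≈ 1.4142, ∠ ≈ 45.00°
pole (1 + j8·0.004) = 1 + j0.032 → |·| ≈ 1.0005, ∠ ≈ 1.83°
∠L = (63.43° + 0.23°) − (45.00° + 1.83°) = 16.83°

16.8°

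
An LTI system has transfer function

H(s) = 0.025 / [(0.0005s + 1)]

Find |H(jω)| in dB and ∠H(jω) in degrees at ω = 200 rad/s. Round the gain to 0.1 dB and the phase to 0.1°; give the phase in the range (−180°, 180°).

-32.1 dB, -5.7°

At ω = 200 rad/s:
pole (1 + j200·0.0005) = 1 + j0.1 → |·| ≈ 1.005, ∠ ≈ 5.71°
|H| = 0.025 · 1 / (1.005) ≈ 0.024876
Gain = 20 log₁₀(0.024876) ≈ -32.08 dB
∠H = (0°) − (5.71°) = -5.71°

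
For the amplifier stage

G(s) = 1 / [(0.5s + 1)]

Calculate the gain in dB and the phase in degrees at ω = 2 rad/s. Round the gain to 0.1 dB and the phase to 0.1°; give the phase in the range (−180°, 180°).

At ω = 2 rad/s:
pole (1 + j2·0.5) = 1 + j1 → |·| ≈ 1.4142, ∠ ≈ 45.00°
|G| = 1 · 1 / (1.4142) ≈ 0.70711
Gain = 20 log₁₀(0.70711) ≈ -3.01 dB
∠G = (0°) − (45.00°) = -45.00°

-3.0 dB, -45.0°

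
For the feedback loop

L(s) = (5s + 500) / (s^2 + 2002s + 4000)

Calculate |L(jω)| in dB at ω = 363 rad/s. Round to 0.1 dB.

Substitute s = j363:
Numerator: 5(j363) + 500 = 500 + j1815
Denominator: (j363)^2 + 2002(j363) + 4000 = -127769 + j726726
|N| = √(500² + 1815²) ≈ 1882.6, ∠N ≈ 74.60°
|D| = √(127769² + 726726²) ≈ 7.3787e+05, ∠D ≈ 99.97°
|L| = 1882.6 / 7.3787e+05 ≈ 0.0025514
Gain = 20 log₁₀(0.0025514) ≈ -51.86 dB

-51.9 dB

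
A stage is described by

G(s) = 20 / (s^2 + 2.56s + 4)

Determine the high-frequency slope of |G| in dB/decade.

-40 dB/decade

Each pole contributes −20 dB/decade at high frequency; each zero contributes +20 dB/decade.
Net: 0 zero(s) − 2 pole(s) → -40 dB/decade.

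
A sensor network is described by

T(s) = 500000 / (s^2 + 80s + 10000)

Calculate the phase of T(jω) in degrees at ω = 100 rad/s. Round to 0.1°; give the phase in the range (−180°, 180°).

At s = jω = j100:
quadratic: (j100)² + 80·j100 + 10000 = 0 + j8000 → |·| ≈ 8000, ∠ ≈ 90.00°
∠T = 0.00° − 90.00° = -90.00°

-90.0°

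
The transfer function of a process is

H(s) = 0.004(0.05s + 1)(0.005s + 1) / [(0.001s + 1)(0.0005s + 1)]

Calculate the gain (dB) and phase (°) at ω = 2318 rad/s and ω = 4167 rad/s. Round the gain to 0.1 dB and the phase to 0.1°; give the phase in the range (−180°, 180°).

At ω = 2318 rad/s:
zero (1 + j2318·0.05) = 1 + j115.9 → |·| ≈ 115.9, ∠ ≈ 89.51°
zero (1 + j2318·0.005) = 1 + j11.59 → |·| ≈ 11.633, ∠ ≈ 85.07°
pole (1 + j2318·0.001) = 1 + j2.318 → |·| ≈ 2.5245, ∠ ≈ 66.66°
pole (1 + j2318·0.0005) = 1 + j1.159 → |·| ≈ 1.5308, ∠ ≈ 49.21°
|H| = 0.004 · 115.9 · 11.633 / (2.5245 · 1.5308) ≈ 1.3955
Gain = 20 log₁₀(1.3955) ≈ 2.89 dB
∠H = (89.51° + 85.07°) − (66.66° + 49.21°) = 58.71°

At ω = 4167 rad/s:
zero (1 + j4167·0.05) = 1 + j208.35 → |·| ≈ 208.35, ∠ ≈ 89.73°
zero (1 + j4167·0.005) = 1 + j20.835 → |·| ≈ 20.859, ∠ ≈ 87.25°
pole (1 + j4167·0.001) = 1 + j4.167 → |·| ≈ 4.2853, ∠ ≈ 76.51°
pole (1 + j4167·0.0005) = 1 + j2.0835 → |·| ≈ 2.3111, ∠ ≈ 64.36°
|H| = 0.004 · 208.35 · 20.859 / (4.2853 · 2.3111) ≈ 1.7553
Gain = 20 log₁₀(1.7553) ≈ 4.89 dB
∠H = (89.73° + 87.25°) − (76.51° + 64.36°) = 36.11°

ω = 2318: 2.9 dB, 58.7°; ω = 4167: 4.9 dB, 36.1°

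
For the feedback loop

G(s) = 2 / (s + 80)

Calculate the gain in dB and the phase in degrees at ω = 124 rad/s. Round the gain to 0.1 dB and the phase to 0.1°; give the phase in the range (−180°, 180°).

-37.4 dB, -57.2°

Substitute s = j124:
Numerator: 2 = 2 + j0
Denominator: (j124) + 80 = 80 + j124
|N| = √(2² + 0²) ≈ 2, ∠N ≈ 0.00°
|D| = √(80² + 124²) ≈ 147.57, ∠D ≈ 57.17°
|G| = 2 / 147.57 ≈ 0.013553
Gain = 20 log₁₀(0.013553) ≈ -37.36 dB
∠G = 0.00° − 57.17° = -57.17°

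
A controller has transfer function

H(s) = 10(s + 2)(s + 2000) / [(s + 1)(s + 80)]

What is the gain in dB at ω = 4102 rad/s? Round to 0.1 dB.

At s = jω = j4102:
zero (s+2): 2 + j4102 → |·| = √(2²+4102²) = √16826408 ≈ 4102, ∠ = arctan(4102/2) ≈ 89.97°
zero (s+2000): 2000 + j4102 → |·| = √(2000²+4102²) = √20826404 ≈ 4563.6, ∠ = arctan(4102/2000) ≈ 64.01°
pole (s+1): 1 + j4102 → |·| = √(1²+4102²) = √16826405 ≈ 4102, ∠ = arctan(4102/1) ≈ 89.99°
pole (s+80): 80 + j4102 → |·| = √(80²+4102²) = √16832804 ≈ 4102.8, ∠ = arctan(4102/80) ≈ 88.88°
|H| = 10 · 1.872e+07 / 1.683e+07 ≈ 11.123
Gain = 20 log₁₀(11.123) ≈ 20.92 dB

20.9 dB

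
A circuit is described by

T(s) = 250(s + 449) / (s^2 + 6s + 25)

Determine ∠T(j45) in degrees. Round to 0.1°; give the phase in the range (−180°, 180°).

-166.6°

At s = jω = j45:
zero (s+449): 449 + j45 → |·| = √(449²+45²) = √203626 ≈ 451.25, ∠ = arctan(45/449) ≈ 5.72°
quadratic: (j45)² + 6·j45 + 25 = -2000 + j270 → |·| ≈ 2018.1, ∠ ≈ 172.31°
∠T = 5.72° − 172.31° = -166.59°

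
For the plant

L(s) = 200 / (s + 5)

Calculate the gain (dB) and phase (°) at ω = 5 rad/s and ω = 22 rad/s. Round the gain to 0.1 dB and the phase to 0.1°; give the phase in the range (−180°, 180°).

At s = jω = j5:
pole (s+5): 5 + j5 → |·| = √(5²+5²) = √50 ≈ 7.0711, ∠ = arctan(5/5) ≈ 45.00°
|L| = 200 / 7.0711 ≈ 28.284
Gain = 20 log₁₀(28.284) ≈ 29.03 dB
∠L = 0.00° − 45.00° = -45.00°

At s = jω = j22:
pole (s+5): 5 + j22 → |·| = √(5²+22²) = √509 ≈ 22.561, ∠ = arctan(22/5) ≈ 77.20°
|L| = 200 / 22.561 ≈ 8.8649
Gain = 20 log₁₀(8.8649) ≈ 18.95 dB
∠L = 0.00° − 77.20° = -77.20°

ω = 5: 29.0 dB, -45.0°; ω = 22: 19.0 dB, -77.2°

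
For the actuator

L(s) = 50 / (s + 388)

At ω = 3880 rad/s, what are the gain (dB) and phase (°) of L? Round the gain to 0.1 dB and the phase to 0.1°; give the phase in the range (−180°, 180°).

At s = jω = j3880:
pole (s+388): 388 + j3880 → |·| = √(388²+3880²) = √15204944 ≈ 3899.4, ∠ = arctan(3880/388) ≈ 84.29°
|L| = 50 / 3899.4 ≈ 0.012822
Gain = 20 log₁₀(0.012822) ≈ -37.84 dB
∠L = 0.00° − 84.29° = -84.29°

-37.8 dB, -84.3°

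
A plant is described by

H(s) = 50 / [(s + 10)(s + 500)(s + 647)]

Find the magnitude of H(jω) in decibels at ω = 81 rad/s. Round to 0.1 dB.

At s = jω = j81:
pole (s+10): 10 + j81 → |·| = √(10²+81²) = √6661 ≈ 81.615, ∠ = arctan(81/10) ≈ 82.96°
pole (s+500): 500 + j81 → |·| = √(500²+81²) = √256561 ≈ 506.52, ∠ = arctan(81/500) ≈ 9.20°
pole (s+647): 647 + j81 → |·| = √(647²+81²) = √425170 ≈ 652.05, ∠ = arctan(81/647) ≈ 7.14°
|H| = 50 / 2.6956e+07 ≈ 1.8549e-06
Gain = 20 log₁₀(1.8549e-06) ≈ -114.63 dB

-114.6 dB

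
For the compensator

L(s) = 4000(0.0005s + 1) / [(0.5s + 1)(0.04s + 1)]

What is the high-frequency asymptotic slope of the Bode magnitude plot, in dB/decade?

-20 dB/decade

Each pole contributes −20 dB/decade at high frequency; each zero contributes +20 dB/decade.
Net: 1 zero(s) − 2 pole(s) → -20 dB/decade.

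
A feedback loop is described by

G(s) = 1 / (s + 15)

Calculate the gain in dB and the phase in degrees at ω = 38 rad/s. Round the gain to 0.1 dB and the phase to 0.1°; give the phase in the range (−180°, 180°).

Substitute s = j38:
Numerator: 1 = 1 + j0
Denominator: (j38) + 15 = 15 + j38
|N| = √(1² + 0²) ≈ 1, ∠N ≈ 0.00°
|D| = √(15² + 38²) ≈ 40.853, ∠D ≈ 68.46°
|G| = 1 / 40.853 ≈ 0.024478
Gain = 20 log₁₀(0.024478) ≈ -32.22 dB
∠G = 0.00° − 68.46° = -68.46°

-32.2 dB, -68.5°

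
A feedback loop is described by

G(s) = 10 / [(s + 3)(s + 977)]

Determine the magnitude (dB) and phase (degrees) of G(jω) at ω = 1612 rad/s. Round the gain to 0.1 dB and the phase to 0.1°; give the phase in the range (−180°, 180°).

At s = jω = j1612:
pole (s+3): 3 + j1612 → |·| = √(3²+1612²) = √2598553 ≈ 1612, ∠ = arctan(1612/3) ≈ 89.89°
pole (s+977): 977 + j1612 → |·| = √(977²+1612²) = √3553073 ≈ 1885, ∠ = arctan(1612/977) ≈ 58.78°
|G| = 10 / 3.0386e+06 ≈ 3.291e-06
Gain = 20 log₁₀(3.291e-06) ≈ -109.65 dB
∠G = 0.00° − 148.67° = -148.67°

-109.7 dB, -148.7°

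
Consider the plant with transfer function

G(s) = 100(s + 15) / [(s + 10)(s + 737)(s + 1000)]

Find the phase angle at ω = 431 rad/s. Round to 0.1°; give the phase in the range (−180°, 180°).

At s = jω = j431:
zero (s+15): 15 + j431 → |·| = √(15²+431²) = √185986 ≈ 431.26, ∠ = arctan(431/15) ≈ 88.01°
pole (s+10): 10 + j431 → |·| = √(10²+431²) = √185861 ≈ 431.12, ∠ = arctan(431/10) ≈ 88.67°
pole (s+737): 737 + j431 → |·| = √(737²+431²) = √728930 ≈ 853.77, ∠ = arctan(431/737) ≈ 30.32°
pole (s+1000): 1000 + j431 → |·| = √(1000²+431²) = √1185761 ≈ 1088.9, ∠ = arctan(431/1000) ≈ 23.32°
∠G = 88.01° − 142.31° = -54.30°

-54.3°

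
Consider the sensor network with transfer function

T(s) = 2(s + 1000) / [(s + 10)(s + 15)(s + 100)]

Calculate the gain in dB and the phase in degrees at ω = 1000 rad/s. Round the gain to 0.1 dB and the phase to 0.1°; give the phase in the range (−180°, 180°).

At s = jω = j1000:
zero (s+1000): 1000 + j1000 → |·| = √(1000²+1000²) = √2000000 ≈ 1414.2, ∠ = arctan(1000/1000) ≈ 45.00°
pole (s+10): 10 + j1000 → |·| = √(10²+1000²) = √1000100 ≈ 1000, ∠ = arctan(1000/10) ≈ 89.43°
pole (s+15): 15 + j1000 → |·| = √(15²+1000²) = √1000225 ≈ 1000.1, ∠ = arctan(1000/15) ≈ 89.14°
pole (s+100): 100 + j1000 → |·| = √(100²+1000²) = √1010000 ≈ 1005, ∠ = arctan(1000/100) ≈ 84.29°
|T| = 2 · 1414.2 / 1.0051e+09 ≈ 2.814e-06
Gain = 20 log₁₀(2.814e-06) ≈ -111.01 dB
∠T = 45.00° − 262.86° = -217.86° ≡ 142.14° (principal value)

-111.0 dB, 142.1°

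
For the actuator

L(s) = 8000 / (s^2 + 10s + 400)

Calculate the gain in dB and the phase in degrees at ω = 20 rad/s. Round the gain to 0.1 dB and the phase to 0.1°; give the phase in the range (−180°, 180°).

32.0 dB, -90.0°

At s = jω = j20:
quadratic: (j20)² + 10·j20 + 400 = 0 + j200 → |·| ≈ 200, ∠ ≈ 90.00°
|L| = 8000 / 200 ≈ 40
Gain = 20 log₁₀(40) ≈ 32.04 dB
∠L = 0.00° − 90.00° = -90.00°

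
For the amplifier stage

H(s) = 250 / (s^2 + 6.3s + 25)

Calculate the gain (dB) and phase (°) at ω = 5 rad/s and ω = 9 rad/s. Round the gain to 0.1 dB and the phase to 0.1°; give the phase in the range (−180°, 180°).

ω = 5: 18.0 dB, -90.0°; ω = 9: 9.9 dB, -134.6°

At s = jω = j5:
quadratic: (j5)² + 6.3·j5 + 25 = 0 + j31.5 → |·| ≈ 31.5, ∠ ≈ 90.00°
|H| = 250 / 31.5 ≈ 7.9365
Gain = 20 log₁₀(7.9365) ≈ 17.99 dB
∠H = 0.00° − 90.00° = -90.00°

At s = jω = j9:
quadratic: (j9)² + 6.3·j9 + 25 = -56 + j56.7 → |·| ≈ 79.692, ∠ ≈ 134.64°
|H| = 250 / 79.692 ≈ 3.1371
Gain = 20 log₁₀(3.1371) ≈ 9.93 dB
∠H = 0.00° − 134.64° = -134.64°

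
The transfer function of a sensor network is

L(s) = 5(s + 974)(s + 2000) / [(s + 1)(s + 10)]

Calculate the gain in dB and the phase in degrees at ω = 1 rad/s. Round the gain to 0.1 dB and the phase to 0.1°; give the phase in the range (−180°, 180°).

At s = jω = j1:
zero (s+974): 974 + j1 → |·| = √(974²+1²) = √948677 ≈ 974, ∠ = arctan(1/974) ≈ 0.06°
zero (s+2000): 2000 + j1 → |·| = √(2000²+1²) = √4000001 ≈ 2000, ∠ = arctan(1/2000) ≈ 0.03°
pole (s+1): 1 + j1 → |·| = √(1²+1²) = √2 ≈ 1.4142, ∠ = arctan(1/1) ≈ 45.00°
pole (s+10): 10 + j1 → |·| = √(10²+1²) = √101 ≈ 10.05, ∠ = arctan(1/10) ≈ 5.71°
|L| = 5 · 1.948e+06 / 14.213 ≈ 6.8529e+05
Gain = 20 log₁₀(6.8529e+05) ≈ 116.72 dB
∠L = 0.09° − 50.71° = -50.62°

116.7 dB, -50.6°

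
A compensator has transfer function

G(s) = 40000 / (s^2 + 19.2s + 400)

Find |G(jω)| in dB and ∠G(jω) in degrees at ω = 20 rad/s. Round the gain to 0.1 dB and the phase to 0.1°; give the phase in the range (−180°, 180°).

40.4 dB, -90.0°

At s = jω = j20:
quadratic: (j20)² + 19.2·j20 + 400 = 0 + j384 → |·| ≈ 384, ∠ ≈ 90.00°
|G| = 40000 / 384 ≈ 104.17
Gain = 20 log₁₀(104.17) ≈ 40.35 dB
∠G = 0.00° − 90.00° = -90.00°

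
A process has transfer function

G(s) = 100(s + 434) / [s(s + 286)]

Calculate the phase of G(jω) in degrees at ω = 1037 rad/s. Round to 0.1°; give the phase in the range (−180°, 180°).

-97.3°

At s = jω = j1037:
zero (s+434): 434 + j1037 → |·| = √(434²+1037²) = √1263725 ≈ 1124.2, ∠ = arctan(1037/434) ≈ 67.29°
pole (s+286): 286 + j1037 → |·| = √(286²+1037²) = √1157165 ≈ 1075.7, ∠ = arctan(1037/286) ≈ 74.58°
pole at origin: |s| = 1037, ∠ = 90.00° (in denominator)
∠G = 67.29° − 164.58° = -97.29°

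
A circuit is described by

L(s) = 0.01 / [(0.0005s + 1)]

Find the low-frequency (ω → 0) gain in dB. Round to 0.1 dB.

-40.0 dB

L(0) = 0.01 · 1 / 1 = 0.01
20 log₁₀(0.01) ≈ -40.00 dB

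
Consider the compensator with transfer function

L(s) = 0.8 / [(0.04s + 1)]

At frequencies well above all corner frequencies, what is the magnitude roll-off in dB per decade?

Each pole contributes −20 dB/decade at high frequency; each zero contributes +20 dB/decade.
Net: 0 zero(s) − 1 pole(s) → -20 dB/decade.

-20 dB/decade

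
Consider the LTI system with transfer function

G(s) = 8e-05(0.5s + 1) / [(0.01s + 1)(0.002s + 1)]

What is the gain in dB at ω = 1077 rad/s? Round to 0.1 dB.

-55.5 dB

At ω = 1077 rad/s:
zero (1 + j1077·0.5) = 1 + j538.5 → |·| ≈ 538.5, ∠ ≈ 89.89°
pole (1 + j1077·0.01) = 1 + j10.77 → |·| ≈ 10.816, ∠ ≈ 84.70°
pole (1 + j1077·0.002) = 1 + j2.154 → |·| ≈ 2.3748, ∠ ≈ 65.10°
|G| = 8e-05 · 538.5 / (10.816 · 2.3748) ≈ 0.0016772
Gain = 20 log₁₀(0.0016772) ≈ -55.51 dB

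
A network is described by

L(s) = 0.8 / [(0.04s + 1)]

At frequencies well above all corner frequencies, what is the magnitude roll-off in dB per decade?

Each pole contributes −20 dB/decade at high frequency; each zero contributes +20 dB/decade.
Net: 0 zero(s) − 1 pole(s) → -20 dB/decade.

-20 dB/decade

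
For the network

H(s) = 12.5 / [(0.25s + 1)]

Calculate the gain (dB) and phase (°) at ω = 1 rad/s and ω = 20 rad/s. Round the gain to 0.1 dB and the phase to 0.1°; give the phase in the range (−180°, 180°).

ω = 1: 21.7 dB, -14.0°; ω = 20: 7.8 dB, -78.7°

At ω = 1 rad/s:
pole (1 + j1·0.25) = 1 + j0.25 → |·| ≈ 1.0308, ∠ ≈ 14.04°
|H| = 12.5 · 1 / (1.0308) ≈ 12.127
Gain = 20 log₁₀(12.127) ≈ 21.68 dB
∠H = (0°) − (14.04°) = -14.04°

At ω = 20 rad/s:
pole (1 + j20·0.25) = 1 + j5 → |·| ≈ 5.099, ∠ ≈ 78.69°
|H| = 12.5 · 1 / (5.099) ≈ 2.4515
Gain = 20 log₁₀(2.4515) ≈ 7.79 dB
∠H = (0°) − (78.69°) = -78.69°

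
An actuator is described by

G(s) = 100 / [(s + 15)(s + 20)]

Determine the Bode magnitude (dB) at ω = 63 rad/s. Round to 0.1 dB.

-32.6 dB

At s = jω = j63:
pole (s+15): 15 + j63 → |·| = √(15²+63²) = √4194 ≈ 64.761, ∠ = arctan(63/15) ≈ 76.61°
pole (s+20): 20 + j63 → |·| = √(20²+63²) = √4369 ≈ 66.098, ∠ = arctan(63/20) ≈ 72.39°
|G| = 100 / 4280.6 ≈ 0.023361
Gain = 20 log₁₀(0.023361) ≈ -32.63 dB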